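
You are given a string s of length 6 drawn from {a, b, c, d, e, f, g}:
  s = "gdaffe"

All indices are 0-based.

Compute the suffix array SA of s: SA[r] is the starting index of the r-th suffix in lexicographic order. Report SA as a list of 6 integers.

[2, 1, 5, 4, 3, 0]

rank | idx | suffix
   0 |   2 | affe
   1 |   1 | daffe
   2 |   5 | e
   3 |   4 | fe
   4 |   3 | ffe
   5 |   0 | gdaffe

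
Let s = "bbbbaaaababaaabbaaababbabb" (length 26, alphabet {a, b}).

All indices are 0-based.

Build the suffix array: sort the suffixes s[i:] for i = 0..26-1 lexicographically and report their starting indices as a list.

sorted suffixes:
  #0 SA[0]=4  'aaaababaaabbaaababbabb'
  #1 SA[1]=5  'aaababaaabbaaababbabb'
  #2 SA[2]=16  'aaababbabb'
  #3 SA[3]=11  'aaabbaaababbabb'
  #4 SA[4]=6  'aababaaabbaaababbabb'
  #5 SA[5]=17  'aababbabb'
  #6 SA[6]=12  'aabbaaababbabb'
  #7 SA[7]=9  'abaaabbaaababbabb'
  #8 SA[8]=7  'ababaaabbaaababbabb'
  #9 SA[9]=18  'ababbabb'
  #10 SA[10]=23  'abb'
  #11 SA[11]=13  'abbaaababbabb'
  #12 SA[12]=20  'abbabb'
  #13 SA[13]=25  'b'
  #14 SA[14]=3  'baaaababaaabbaaababbabb'
  #15 SA[15]=15  'baaababbabb'
  #16 SA[16]=10  'baaabbaaababbabb'
  #17 SA[17]=8  'babaaabbaaababbabb'
  #18 SA[18]=22  'babb'
  #19 SA[19]=19  'babbabb'
  #20 SA[20]=24  'bb'
  #21 SA[21]=2  'bbaaaababaaabbaaababbabb'
  #22 SA[22]=14  'bbaaababbabb'
  #23 SA[23]=21  'bbabb'
  #24 SA[24]=1  'bbbaaaababaaabbaaababbabb'
  #25 SA[25]=0  'bbbbaaaababaaabbaaababbabb'

[4, 5, 16, 11, 6, 17, 12, 9, 7, 18, 23, 13, 20, 25, 3, 15, 10, 8, 22, 19, 24, 2, 14, 21, 1, 0]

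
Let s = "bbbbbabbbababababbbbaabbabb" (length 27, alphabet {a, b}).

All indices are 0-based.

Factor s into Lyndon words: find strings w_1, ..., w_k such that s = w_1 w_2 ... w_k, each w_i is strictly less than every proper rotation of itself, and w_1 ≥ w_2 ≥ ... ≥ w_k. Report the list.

["b", "b", "b", "b", "b", "abbb", "ababababbbb", "aabbabb"]

emit factor 1: 'b' (i=0, period=1)
emit factor 2: 'b' (i=1, period=1)
emit factor 3: 'b' (i=2, period=1)
emit factor 4: 'b' (i=3, period=1)
emit factor 5: 'b' (i=4, period=1)
emit factor 6: 'abbb' (i=5, period=4)
emit factor 7: 'ababababbbb' (i=9, period=11)
emit factor 8: 'aabbabb' (i=20, period=7)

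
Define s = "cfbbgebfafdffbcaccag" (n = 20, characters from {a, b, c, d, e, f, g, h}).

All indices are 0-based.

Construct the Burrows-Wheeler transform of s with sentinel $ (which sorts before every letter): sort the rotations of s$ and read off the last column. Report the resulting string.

rank  rotation               last
    0  $cfbbgebfafdffbcaccag  g
    1  accag$cfbbgebfafdffbc  c
    2  afdffbcaccag$cfbbgebf  f
    3  ag$cfbbgebfafdffbcacc  c
    4  bbgebfafdffbcaccag$cf  f
    5  bcaccag$cfbbgebfafdff  f
    6  bfafdffbcaccag$cfbbge  e
    7  bgebfafdffbcaccag$cfb  b
    8  caccag$cfbbgebfafdffb  b
    9  cag$cfbbgebfafdffbcac  c
   10  ccag$cfbbgebfafdffbca  a
   11  cfbbgebfafdffbcaccag$  $
   12  dffbcaccag$cfbbgebfaf  f
   13  ebfafdffbcaccag$cfbbg  g
   14  fafdffbcaccag$cfbbgeb  b
   15  fbbgebfafdffbcaccag$c  c
   16  fbcaccag$cfbbgebfafdf  f
   17  fdffbcaccag$cfbbgebfa  a
   18  ffbcaccag$cfbbgebfafd  d
   19  g$cfbbgebfafdffbcacca  a
   20  gebfafdffbcaccag$cfbb  b

gcfcffebbca$fgbcfadab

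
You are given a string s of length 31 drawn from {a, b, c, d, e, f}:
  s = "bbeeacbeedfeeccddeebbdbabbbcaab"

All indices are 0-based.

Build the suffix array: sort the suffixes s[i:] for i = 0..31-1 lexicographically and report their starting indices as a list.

[28, 29, 23, 4, 30, 22, 24, 25, 19, 0, 26, 20, 1, 6, 27, 5, 13, 14, 21, 15, 16, 9, 3, 18, 12, 8, 2, 17, 11, 7, 10]

rank | idx | suffix
   0 |  28 | aab
   1 |  29 | ab
   2 |  23 | abbbcaab
   3 |   4 | acbeedfeeccddeebbdbabbbcaab
   4 |  30 | b
   5 |  22 | babbbcaab
   6 |  24 | bbbcaab
   7 |  25 | bbcaab
   8 |  19 | bbdbabbbcaab
   9 |   0 | bbeeacbeedfeeccddeebbdbabbbcaab
  10 |  26 | bcaab
  11 |  20 | bdbabbbcaab
  12 |   1 | beeacbeedfeeccddeebbdbabbbcaab
  13 |   6 | beedfeeccddeebbdbabbbcaab
  14 |  27 | caab
  15 |   5 | cbeedfeeccddeebbdbabbbcaab
  16 |  13 | ccddeebbdbabbbcaab
  17 |  14 | cddeebbdbabbbcaab
  18 |  21 | dbabbbcaab
  19 |  15 | ddeebbdbabbbcaab
  20 |  16 | deebbdbabbbcaab
  21 |   9 | dfeeccddeebbdbabbbcaab
  22 |   3 | eacbeedfeeccddeebbdbabbbcaab
  23 |  18 | ebbdbabbbcaab
  24 |  12 | eccddeebbdbabbbcaab
  25 |   8 | edfeeccddeebbdbabbbcaab
  26 |   2 | eeacbeedfeeccddeebbdbabbbcaab
  27 |  17 | eebbdbabbbcaab
  28 |  11 | eeccddeebbdbabbbcaab
  29 |   7 | eedfeeccddeebbdbabbbcaab
  30 |  10 | feeccddeebbdbabbbcaab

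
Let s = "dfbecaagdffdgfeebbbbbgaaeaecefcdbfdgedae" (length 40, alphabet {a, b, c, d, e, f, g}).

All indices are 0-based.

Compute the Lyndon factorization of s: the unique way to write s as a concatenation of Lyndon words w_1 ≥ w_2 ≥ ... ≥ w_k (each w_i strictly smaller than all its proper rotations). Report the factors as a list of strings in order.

emit factor 1: 'df' (i=0, period=2)
emit factor 2: 'bec' (i=2, period=3)
emit factor 3: 'aagdffdgfeebbbbbg' (i=5, period=17)
emit factor 4: 'aaeaecefcdbfdgedae' (i=22, period=18)

["df", "bec", "aagdffdgfeebbbbbg", "aaeaecefcdbfdgedae"]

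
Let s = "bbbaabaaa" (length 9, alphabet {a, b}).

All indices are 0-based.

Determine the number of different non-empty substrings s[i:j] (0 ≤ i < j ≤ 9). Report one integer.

33

sorted suffixes:
  #0 SA[0]=8  'a'
  #1 SA[1]=7  'aa'
  #2 SA[2]=6  'aaa'
  #3 SA[3]=3  'aabaaa'
  #4 SA[4]=4  'abaaa'
  #5 SA[5]=5  'baaa'
  #6 SA[6]=2  'baabaaa'
  #7 SA[7]=1  'bbaabaaa'
  #8 SA[8]=0  'bbbaabaaa'

SA = [8, 7, 6, 3, 4, 5, 2, 1, 0]
rank  pair      lcp
   1  s[8:],s[7:]  1  'a'
   2  s[7:],s[6:]  2  'aa'
   3  s[6:],s[3:]  2  'aa'
   4  s[3:],s[4:]  1  'a'
   5  s[4:],s[5:]  0  ''
   6  s[5:],s[2:]  3  'baa'
   7  s[2:],s[1:]  1  'b'
   8  s[1:],s[0:]  2  'bb'

n(n+1)/2 = 9·10/2 = 45
Σ LCP = 0 + 1 + 2 + 2 + 1 + 0 + 3 + 1 + 2 = 12
distinct = 45 − 12 = 33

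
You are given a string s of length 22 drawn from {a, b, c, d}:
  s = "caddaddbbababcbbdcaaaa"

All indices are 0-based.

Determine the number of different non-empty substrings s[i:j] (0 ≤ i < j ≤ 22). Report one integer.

224

rank | idx | suffix
   0 |  21 | a
   1 |  20 | aa
   2 |  19 | aaa
   3 |  18 | aaaa
   4 |   9 | ababcbbdcaaaa
   5 |  11 | abcbbdcaaaa
   6 |   1 | addaddbbababcbbdcaaaa
   7 |   4 | addbbababcbbdcaaaa
   8 |   8 | bababcbbdcaaaa
   9 |  10 | babcbbdcaaaa
  10 |   7 | bbababcbbdcaaaa
  11 |  14 | bbdcaaaa
  12 |  12 | bcbbdcaaaa
  13 |  15 | bdcaaaa
  14 |  17 | caaaa
  15 |   0 | caddaddbbababcbbdcaaaa
  16 |  13 | cbbdcaaaa
  17 |   3 | daddbbababcbbdcaaaa
  18 |   6 | dbbababcbbdcaaaa
  19 |  16 | dcaaaa
  20 |   2 | ddaddbbababcbbdcaaaa
  21 |   5 | ddbbababcbbdcaaaa

SA = [21, 20, 19, 18, 9, 11, 1, 4, 8, 10, 7, 14, 12, 15, 17, 0, 13, 3, 6, 16, 2, 5]
[i] adj suffixes → lcp
  [1] 21/20 → 1 ('a')
  [2] 20/19 → 2 ('aa')
  [3] 19/18 → 3 ('aaa')
  [4] 18/9 → 1 ('a')
  [5] 9/11 → 2 ('ab')
  [6] 11/1 → 1 ('a')
  [7] 1/4 → 3 ('add')
  [8] 4/8 → 0 ('')
  [9] 8/10 → 3 ('bab')
  [10] 10/7 → 1 ('b')
  [11] 7/14 → 2 ('bb')
  [12] 14/12 → 1 ('b')
  [13] 12/15 → 1 ('b')
  [14] 15/17 → 0 ('')
  [15] 17/0 → 2 ('ca')
  [16] 0/13 → 1 ('c')
  [17] 13/3 → 0 ('')
  [18] 3/6 → 1 ('d')
  [19] 6/16 → 1 ('d')
  [20] 16/2 → 1 ('d')
  [21] 2/5 → 2 ('dd')

n(n+1)/2 = 22·23/2 = 253
Σ LCP = 0 + 1 + 2 + 3 + 1 + 2 + 1 + 3 + 0 + 3 + 1 + 2 + 1 + 1 + 0 + 2 + 1 + 0 + 1 + 1 + 1 + 2 = 29
distinct = 253 − 29 = 224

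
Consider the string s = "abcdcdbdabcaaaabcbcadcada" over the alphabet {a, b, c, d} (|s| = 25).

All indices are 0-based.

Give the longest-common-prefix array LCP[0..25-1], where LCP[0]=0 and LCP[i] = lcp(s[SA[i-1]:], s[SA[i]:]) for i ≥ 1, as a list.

sorted suffixes:
  #0 SA[0]=24  'a'
  #1 SA[1]=11  'aaaabcbcadcada'
  #2 SA[2]=12  'aaabcbcadcada'
  #3 SA[3]=13  'aabcbcadcada'
  #4 SA[4]=8  'abcaaaabcbcadcada'
  #5 SA[5]=14  'abcbcadcada'
  #6 SA[6]=0  'abcdcdbdabcaaaabcbcadcada'
  #7 SA[7]=22  'ada'
  #8 SA[8]=19  'adcada'
  #9 SA[9]=9  'bcaaaabcbcadcada'
  #10 SA[10]=17  'bcadcada'
  #11 SA[11]=15  'bcbcadcada'
  #12 SA[12]=1  'bcdcdbdabcaaaabcbcadcada'
  #13 SA[13]=6  'bdabcaaaabcbcadcada'
  #14 SA[14]=10  'caaaabcbcadcada'
  #15 SA[15]=21  'cada'
  #16 SA[16]=18  'cadcada'
  #17 SA[17]=16  'cbcadcada'
  #18 SA[18]=4  'cdbdabcaaaabcbcadcada'
  #19 SA[19]=2  'cdcdbdabcaaaabcbcadcada'
  #20 SA[20]=23  'da'
  #21 SA[21]=7  'dabcaaaabcbcadcada'
  #22 SA[22]=5  'dbdabcaaaabcbcadcada'
  #23 SA[23]=20  'dcada'
  #24 SA[24]=3  'dcdbdabcaaaabcbcadcada'

SA = [24, 11, 12, 13, 8, 14, 0, 22, 19, 9, 17, 15, 1, 6, 10, 21, 18, 16, 4, 2, 23, 7, 5, 20, 3]
[i] adj suffixes → lcp
  [1] 24/11 → 1 ('a')
  [2] 11/12 → 3 ('aaa')
  [3] 12/13 → 2 ('aa')
  [4] 13/8 → 1 ('a')
  [5] 8/14 → 3 ('abc')
  [6] 14/0 → 3 ('abc')
  [7] 0/22 → 1 ('a')
  [8] 22/19 → 2 ('ad')
  [9] 19/9 → 0 ('')
  [10] 9/17 → 3 ('bca')
  [11] 17/15 → 2 ('bc')
  [12] 15/1 → 2 ('bc')
  [13] 1/6 → 1 ('b')
  [14] 6/10 → 0 ('')
  [15] 10/21 → 2 ('ca')
  [16] 21/18 → 3 ('cad')
  [17] 18/16 → 1 ('c')
  [18] 16/4 → 1 ('c')
  [19] 4/2 → 2 ('cd')
  [20] 2/23 → 0 ('')
  [21] 23/7 → 2 ('da')
  [22] 7/5 → 1 ('d')
  [23] 5/20 → 1 ('d')
  [24] 20/3 → 2 ('dc')

[0, 1, 3, 2, 1, 3, 3, 1, 2, 0, 3, 2, 2, 1, 0, 2, 3, 1, 1, 2, 0, 2, 1, 1, 2]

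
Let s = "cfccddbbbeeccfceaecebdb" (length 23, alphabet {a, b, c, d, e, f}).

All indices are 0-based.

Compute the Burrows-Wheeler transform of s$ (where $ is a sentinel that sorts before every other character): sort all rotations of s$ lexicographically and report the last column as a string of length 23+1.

beddbebfecfe$cbdccceabcc

rank  rotation                  last
    0  $cfccddbbbeeccfceaecebdb  b
    1  aecebdb$cfccddbbbeeccfce  e
    2  b$cfccddbbbeeccfceaecebd  d
    3  bbbeeccfceaecebdb$cfccdd  d
    4  bbeeccfceaecebdb$cfccddb  b
    5  bdb$cfccddbbbeeccfceaece  e
    6  beeccfceaecebdb$cfccddbb  b
    7  ccddbbbeeccfceaecebdb$cf  f
    8  ccfceaecebdb$cfccddbbbee  e
    9  cddbbbeeccfceaecebdb$cfc  c
   10  ceaecebdb$cfccddbbbeeccf  f
   11  cebdb$cfccddbbbeeccfceae  e
   12  cfccddbbbeeccfceaecebdb$  $
   13  cfceaecebdb$cfccddbbbeec  c
   14  db$cfccddbbbeeccfceaeceb  b
   15  dbbbeeccfceaecebdb$cfccd  d
   16  ddbbbeeccfceaecebdb$cfcc  c
   17  eaecebdb$cfccddbbbeeccfc  c
   18  ebdb$cfccddbbbeeccfceaec  c
   19  eccfceaecebdb$cfccddbbbe  e
   20  ecebdb$cfccddbbbeeccfcea  a
   21  eeccfceaecebdb$cfccddbbb  b
   22  fccddbbbeeccfceaecebdb$c  c
   23  fceaecebdb$cfccddbbbeecc  c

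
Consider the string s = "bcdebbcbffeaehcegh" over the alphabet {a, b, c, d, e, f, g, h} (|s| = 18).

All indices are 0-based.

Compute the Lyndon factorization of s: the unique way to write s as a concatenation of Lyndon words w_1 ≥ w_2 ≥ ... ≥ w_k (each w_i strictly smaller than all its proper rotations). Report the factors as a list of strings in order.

["bcde", "bbcbffe", "aehcegh"]

emit factor 1: 'bcde' (i=0, period=4)
emit factor 2: 'bbcbffe' (i=4, period=7)
emit factor 3: 'aehcegh' (i=11, period=7)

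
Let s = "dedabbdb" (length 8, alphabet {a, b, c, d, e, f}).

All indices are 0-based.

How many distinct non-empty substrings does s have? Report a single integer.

32

rank→(start, suffix):
  0 → (3, 'abbdb')
  1 → (7, 'b')
  2 → (4, 'bbdb')
  3 → (5, 'bdb')
  4 → (2, 'dabbdb')
  5 → (6, 'db')
  6 → (0, 'dedabbdb')
  7 → (1, 'edabbdb')

SA = [3, 7, 4, 5, 2, 6, 0, 1]
[i] adj suffixes → lcp
  [1] 3/7 → 0 ('')
  [2] 7/4 → 1 ('b')
  [3] 4/5 → 1 ('b')
  [4] 5/2 → 0 ('')
  [5] 2/6 → 1 ('d')
  [6] 6/0 → 1 ('d')
  [7] 0/1 → 0 ('')

n(n+1)/2 = 8·9/2 = 36
Σ LCP = 0 + 0 + 1 + 1 + 0 + 1 + 1 + 0 = 4
distinct = 36 − 4 = 32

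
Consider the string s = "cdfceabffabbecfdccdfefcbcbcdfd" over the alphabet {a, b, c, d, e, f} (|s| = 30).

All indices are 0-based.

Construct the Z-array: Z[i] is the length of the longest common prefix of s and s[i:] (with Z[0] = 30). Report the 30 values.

Z[0]=30
i=1: outside box; Z[1]=0
i=2: outside box; Z[2]=0
i=3: outside box; Z[3]=1 grow→box=[3,4)
i=4: outside box; Z[4]=0
i=5: outside box; Z[5]=0
i=6: outside box; Z[6]=0
i=7: outside box; Z[7]=0
i=8: outside box; Z[8]=0
i=9: outside box; Z[9]=0
i=10: outside box; Z[10]=0
i=11: outside box; Z[11]=0
i=12: outside box; Z[12]=0
i=13: outside box; Z[13]=1 grow→box=[13,14)
i=14: outside box; Z[14]=0
i=15: outside box; Z[15]=0
i=16: outside box; Z[16]=1 grow→box=[16,17)
i=17: outside box; Z[17]=3 grow→box=[17,20)
i=18: min(r-i=2, Z[1]=0)=0; Z[18]=0
i=19: min(r-i=1, Z[2]=0)=0; Z[19]=0
i=20: outside box; Z[20]=0
i=21: outside box; Z[21]=0
i=22: outside box; Z[22]=1 grow→box=[22,23)
i=23: outside box; Z[23]=0
i=24: outside box; Z[24]=1 grow→box=[24,25)
i=25: outside box; Z[25]=0
i=26: outside box; Z[26]=3 grow→box=[26,29)
i=27: min(r-i=2, Z[1]=0)=0; Z[27]=0
i=28: min(r-i=1, Z[2]=0)=0; Z[28]=0
i=29: outside box; Z[29]=0

[30, 0, 0, 1, 0, 0, 0, 0, 0, 0, 0, 0, 0, 1, 0, 0, 1, 3, 0, 0, 0, 0, 1, 0, 1, 0, 3, 0, 0, 0]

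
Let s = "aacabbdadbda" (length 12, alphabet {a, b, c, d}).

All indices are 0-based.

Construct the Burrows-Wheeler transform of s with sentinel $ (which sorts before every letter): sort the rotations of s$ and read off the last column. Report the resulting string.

ad$cadadbabba

rank  rotation       last
    0  $aacabbdadbda  a
    1  a$aacabbdadbd  d
    2  aacabbdadbda$  $
    3  abbdadbda$aac  c
    4  acabbdadbda$a  a
    5  adbda$aacabbd  d
    6  bbdadbda$aaca  a
    7  bda$aacabbdad  d
    8  bdadbda$aacab  b
    9  cabbdadbda$aa  a
   10  da$aacabbdadb  b
   11  dadbda$aacabb  b
   12  dbda$aacabbda  a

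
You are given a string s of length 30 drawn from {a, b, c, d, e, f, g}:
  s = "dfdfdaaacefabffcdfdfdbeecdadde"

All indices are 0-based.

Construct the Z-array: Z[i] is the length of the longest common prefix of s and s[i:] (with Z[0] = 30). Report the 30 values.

Z[0]=30
i=1: i≥r, start 0; Z[1]=0
i=2: i≥r, start 0; Z[2]=3 grow→box=[2,5)
i=3: min(r-i=2, Z[1]=0)=0; Z[3]=0
i=4: min(r-i=1, Z[2]=3)=1; Z[4]=1
i=5: i≥r, start 0; Z[5]=0
i=6: i≥r, start 0; Z[6]=0
i=7: i≥r, start 0; Z[7]=0
i=8: i≥r, start 0; Z[8]=0
i=9: i≥r, start 0; Z[9]=0
i=10: i≥r, start 0; Z[10]=0
i=11: i≥r, start 0; Z[11]=0
i=12: i≥r, start 0; Z[12]=0
i=13: i≥r, start 0; Z[13]=0
i=14: i≥r, start 0; Z[14]=0
i=15: i≥r, start 0; Z[15]=0
i=16: i≥r, start 0; Z[16]=5 grow→box=[16,21)
i=17: min(r-i=4, Z[1]=0)=0; Z[17]=0
i=18: min(r-i=3, Z[2]=3)=3; Z[18]=3
i=19: min(r-i=2, Z[3]=0)=0; Z[19]=0
i=20: min(r-i=1, Z[4]=1)=1; Z[20]=1
i=21: i≥r, start 0; Z[21]=0
i=22: i≥r, start 0; Z[22]=0
i=23: i≥r, start 0; Z[23]=0
i=24: i≥r, start 0; Z[24]=0
i=25: i≥r, start 0; Z[25]=1 grow→box=[25,26)
i=26: i≥r, start 0; Z[26]=0
i=27: i≥r, start 0; Z[27]=1 grow→box=[27,28)
i=28: i≥r, start 0; Z[28]=1 grow→box=[28,29)
i=29: i≥r, start 0; Z[29]=0

[30, 0, 3, 0, 1, 0, 0, 0, 0, 0, 0, 0, 0, 0, 0, 0, 5, 0, 3, 0, 1, 0, 0, 0, 0, 1, 0, 1, 1, 0]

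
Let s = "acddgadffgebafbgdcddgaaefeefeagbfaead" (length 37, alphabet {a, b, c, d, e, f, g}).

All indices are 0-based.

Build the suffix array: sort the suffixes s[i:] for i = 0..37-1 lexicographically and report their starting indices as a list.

rank→(start, suffix):
  0 → (21, 'aaefeefeagbfaead')
  1 → (0, 'acddgadffgebafbgdcddgaaefeefeagbfaead')
  2 → (35, 'ad')
  3 → (5, 'adffgebafbgdcddgaaefeefeagbfaead')
  4 → (33, 'aead')
  5 → (22, 'aefeefeagbfaead')
  6 → (12, 'afbgdcddgaaefeefeagbfaead')
  7 → (29, 'agbfaead')
  8 → (11, 'bafbgdcddgaaefeefeagbfaead')
  9 → (31, 'bfaead')
  10 → (14, 'bgdcddgaaefeefeagbfaead')
  11 → (17, 'cddgaaefeefeagbfaead')
  12 → (1, 'cddgadffgebafbgdcddgaaefeefeagbfaead')
  13 → (36, 'd')
  14 → (16, 'dcddgaaefeefeagbfaead')
  15 → (18, 'ddgaaefeefeagbfaead')
  16 → (2, 'ddgadffgebafbgdcddgaaefeefeagbfaead')
  17 → (6, 'dffgebafbgdcddgaaefeefeagbfaead')
  18 → (19, 'dgaaefeefeagbfaead')
  19 → (3, 'dgadffgebafbgdcddgaaefeefeagbfaead')
  20 → (34, 'ead')
  21 → (28, 'eagbfaead')
  22 → (10, 'ebafbgdcddgaaefeefeagbfaead')
  23 → (25, 'eefeagbfaead')
  24 → (26, 'efeagbfaead')
  25 → (23, 'efeefeagbfaead')
  26 → (32, 'faead')
  27 → (13, 'fbgdcddgaaefeefeagbfaead')
  28 → (27, 'feagbfaead')
  29 → (24, 'feefeagbfaead')
  30 → (7, 'ffgebafbgdcddgaaefeefeagbfaead')
  31 → (8, 'fgebafbgdcddgaaefeefeagbfaead')
  32 → (20, 'gaaefeefeagbfaead')
  33 → (4, 'gadffgebafbgdcddgaaefeefeagbfaead')
  34 → (30, 'gbfaead')
  35 → (15, 'gdcddgaaefeefeagbfaead')
  36 → (9, 'gebafbgdcddgaaefeefeagbfaead')

[21, 0, 35, 5, 33, 22, 12, 29, 11, 31, 14, 17, 1, 36, 16, 18, 2, 6, 19, 3, 34, 28, 10, 25, 26, 23, 32, 13, 27, 24, 7, 8, 20, 4, 30, 15, 9]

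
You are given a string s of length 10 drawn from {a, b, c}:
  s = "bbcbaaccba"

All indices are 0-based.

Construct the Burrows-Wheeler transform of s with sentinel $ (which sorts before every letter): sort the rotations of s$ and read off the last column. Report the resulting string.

rank  rotation     last
    0  $bbcbaaccba  a
    1  a$bbcbaaccb  b
    2  aaccba$bbcb  b
    3  accba$bbcba  a
    4  ba$bbcbaacc  c
    5  baaccba$bbc  c
    6  bbcbaaccba$  $
    7  bcbaaccba$b  b
    8  cba$bbcbaac  c
    9  cbaaccba$bb  b
   10  ccba$bbcbaa  a

abbacc$bcba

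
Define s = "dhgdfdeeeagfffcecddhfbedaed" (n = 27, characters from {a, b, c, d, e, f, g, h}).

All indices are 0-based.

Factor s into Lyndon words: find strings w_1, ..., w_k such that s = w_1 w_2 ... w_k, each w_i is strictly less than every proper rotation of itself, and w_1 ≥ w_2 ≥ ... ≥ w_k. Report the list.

["dhg", "df", "deee", "agfffcecddhfbed", "aed"]

emit factor 1: 'dhg' (i=0, period=3)
emit factor 2: 'df' (i=3, period=2)
emit factor 3: 'deee' (i=5, period=4)
emit factor 4: 'agfffcecddhfbed' (i=9, period=15)
emit factor 5: 'aed' (i=24, period=3)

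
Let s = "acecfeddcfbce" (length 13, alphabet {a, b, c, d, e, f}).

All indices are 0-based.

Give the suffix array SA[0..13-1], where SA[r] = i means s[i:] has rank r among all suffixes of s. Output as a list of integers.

rank→(start, suffix):
  0 → (0, 'acecfeddcfbce')
  1 → (10, 'bce')
  2 → (11, 'ce')
  3 → (1, 'cecfeddcfbce')
  4 → (8, 'cfbce')
  5 → (3, 'cfeddcfbce')
  6 → (7, 'dcfbce')
  7 → (6, 'ddcfbce')
  8 → (12, 'e')
  9 → (2, 'ecfeddcfbce')
  10 → (5, 'eddcfbce')
  11 → (9, 'fbce')
  12 → (4, 'feddcfbce')

[0, 10, 11, 1, 8, 3, 7, 6, 12, 2, 5, 9, 4]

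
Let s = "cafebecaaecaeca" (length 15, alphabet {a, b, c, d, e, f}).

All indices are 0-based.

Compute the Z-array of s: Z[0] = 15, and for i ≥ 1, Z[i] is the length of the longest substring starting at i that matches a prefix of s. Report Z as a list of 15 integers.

Z[0]=15
i=1: outside box; Z[1]=0
i=2: outside box; Z[2]=0
i=3: outside box; Z[3]=0
i=4: outside box; Z[4]=0
i=5: outside box; Z[5]=0
i=6: outside box; Z[6]=2 scan→box=[6,8)
i=7: min(r-i=1, Z[1]=0)=0; Z[7]=0
i=8: outside box; Z[8]=0
i=9: outside box; Z[9]=0
i=10: outside box; Z[10]=2 scan→box=[10,12)
i=11: min(r-i=1, Z[1]=0)=0; Z[11]=0
i=12: outside box; Z[12]=0
i=13: outside box; Z[13]=2 scan→box=[13,15)
i=14: min(r-i=1, Z[1]=0)=0; Z[14]=0

[15, 0, 0, 0, 0, 0, 2, 0, 0, 0, 2, 0, 0, 2, 0]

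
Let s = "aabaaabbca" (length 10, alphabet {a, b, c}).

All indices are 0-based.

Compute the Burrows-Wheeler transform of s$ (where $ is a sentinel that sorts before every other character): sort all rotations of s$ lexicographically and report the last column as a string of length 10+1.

acb$aaaaabb

rank  rotation     last
    0  $aabaaabbca  a
    1  a$aabaaabbc  c
    2  aaabbca$aab  b
    3  aabaaabbca$  $
    4  aabbca$aaba  a
    5  abaaabbca$a  a
    6  abbca$aabaa  a
    7  baaabbca$aa  a
    8  bbca$aabaaa  a
    9  bca$aabaaab  b
   10  ca$aabaaabb  b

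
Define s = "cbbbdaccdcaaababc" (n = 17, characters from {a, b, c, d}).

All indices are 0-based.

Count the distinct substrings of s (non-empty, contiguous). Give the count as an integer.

137

rank | idx | suffix
   0 |  10 | aaababc
   1 |  11 | aababc
   2 |  12 | ababc
   3 |  14 | abc
   4 |   5 | accdcaaababc
   5 |  13 | babc
   6 |   1 | bbbdaccdcaaababc
   7 |   2 | bbdaccdcaaababc
   8 |  15 | bc
   9 |   3 | bdaccdcaaababc
  10 |  16 | c
  11 |   9 | caaababc
  12 |   0 | cbbbdaccdcaaababc
  13 |   6 | ccdcaaababc
  14 |   7 | cdcaaababc
  15 |   4 | daccdcaaababc
  16 |   8 | dcaaababc

SA = [10, 11, 12, 14, 5, 13, 1, 2, 15, 3, 16, 9, 0, 6, 7, 4, 8]
i: (SA[i-1],SA[i]) lcp shared
  1: (10,11) 2 'aa'
  2: (11,12) 1 'a'
  3: (12,14) 2 'ab'
  4: (14,5) 1 'a'
  5: (5,13) 0 ''
  6: (13,1) 1 'b'
  7: (1,2) 2 'bb'
  8: (2,15) 1 'b'
  9: (15,3) 1 'b'
  10: (3,16) 0 ''
  11: (16,9) 1 'c'
  12: (9,0) 1 'c'
  13: (0,6) 1 'c'
  14: (6,7) 1 'c'
  15: (7,4) 0 ''
  16: (4,8) 1 'd'

n(n+1)/2 = 17·18/2 = 153
Σ LCP = 0 + 2 + 1 + 2 + 1 + 0 + 1 + 2 + 1 + 1 + 0 + 1 + 1 + 1 + 1 + 0 + 1 = 16
distinct = 153 − 16 = 137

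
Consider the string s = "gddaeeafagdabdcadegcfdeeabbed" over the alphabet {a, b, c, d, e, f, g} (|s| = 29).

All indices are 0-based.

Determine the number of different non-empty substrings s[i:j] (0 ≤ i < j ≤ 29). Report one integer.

sorted suffixes:
  #0 SA[0]=24  'abbed'
  #1 SA[1]=11  'abdcadegcfdeeabbed'
  #2 SA[2]=15  'adegcfdeeabbed'
  #3 SA[3]=3  'aeeafagdabdcadegcfdeeabbed'
  #4 SA[4]=6  'afagdabdcadegcfdeeabbed'
  #5 SA[5]=8  'agdabdcadegcfdeeabbed'
  #6 SA[6]=25  'bbed'
  #7 SA[7]=12  'bdcadegcfdeeabbed'
  #8 SA[8]=26  'bed'
  #9 SA[9]=14  'cadegcfdeeabbed'
  #10 SA[10]=19  'cfdeeabbed'
  #11 SA[11]=28  'd'
  #12 SA[12]=10  'dabdcadegcfdeeabbed'
  #13 SA[13]=2  'daeeafagdabdcadegcfdeeabbed'
  #14 SA[14]=13  'dcadegcfdeeabbed'
  #15 SA[15]=1  'ddaeeafagdabdcadegcfdeeabbed'
  #16 SA[16]=21  'deeabbed'
  #17 SA[17]=16  'degcfdeeabbed'
  #18 SA[18]=23  'eabbed'
  #19 SA[19]=5  'eafagdabdcadegcfdeeabbed'
  #20 SA[20]=27  'ed'
  #21 SA[21]=22  'eeabbed'
  #22 SA[22]=4  'eeafagdabdcadegcfdeeabbed'
  #23 SA[23]=17  'egcfdeeabbed'
  #24 SA[24]=7  'fagdabdcadegcfdeeabbed'
  #25 SA[25]=20  'fdeeabbed'
  #26 SA[26]=18  'gcfdeeabbed'
  #27 SA[27]=9  'gdabdcadegcfdeeabbed'
  #28 SA[28]=0  'gddaeeafagdabdcadegcfdeeabbed'

SA = [24, 11, 15, 3, 6, 8, 25, 12, 26, 14, 19, 28, 10, 2, 13, 1, 21, 16, 23, 5, 27, 22, 4, 17, 7, 20, 18, 9, 0]
rank  pair      lcp
   1  s[24:],s[11:]  2  'ab'
   2  s[11:],s[15:]  1  'a'
   3  s[15:],s[3:]  1  'a'
   4  s[3:],s[6:]  1  'a'
   5  s[6:],s[8:]  1  'a'
   6  s[8:],s[25:]  0  ''
   7  s[25:],s[12:]  1  'b'
   8  s[12:],s[26:]  1  'b'
   9  s[26:],s[14:]  0  ''
  10  s[14:],s[19:]  1  'c'
  11  s[19:],s[28:]  0  ''
  12  s[28:],s[10:]  1  'd'
  13  s[10:],s[2:]  2  'da'
  14  s[2:],s[13:]  1  'd'
  15  s[13:],s[1:]  1  'd'
  16  s[1:],s[21:]  1  'd'
  17  s[21:],s[16:]  2  'de'
  18  s[16:],s[23:]  0  ''
  19  s[23:],s[5:]  2  'ea'
  20  s[5:],s[27:]  1  'e'
  21  s[27:],s[22:]  1  'e'
  22  s[22:],s[4:]  3  'eea'
  23  s[4:],s[17:]  1  'e'
  24  s[17:],s[7:]  0  ''
  25  s[7:],s[20:]  1  'f'
  26  s[20:],s[18:]  0  ''
  27  s[18:],s[9:]  1  'g'
  28  s[9:],s[0:]  2  'gd'

n(n+1)/2 = 29·30/2 = 435
Σ LCP = 0 + 2 + 1 + 1 + 1 + 1 + 0 + 1 + 1 + 0 + 1 + 0 + 1 + 2 + 1 + 1 + 1 + 2 + 0 + 2 + 1 + 1 + 3 + 1 + 0 + 1 + 0 + 1 + 2 = 29
distinct = 435 − 29 = 406

406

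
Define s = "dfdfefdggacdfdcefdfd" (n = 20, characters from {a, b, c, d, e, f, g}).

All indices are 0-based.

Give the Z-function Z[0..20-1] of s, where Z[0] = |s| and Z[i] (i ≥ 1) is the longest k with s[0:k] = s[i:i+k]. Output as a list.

Z[0]=20
i=1: i≥r, start 0; Z[1]=0
i=2: i≥r, start 0; Z[2]=2 extend→box=[2,4)
i=3: min(r-i=1, Z[1]=0)=0; Z[3]=0
i=4: i≥r, start 0; Z[4]=0
i=5: i≥r, start 0; Z[5]=0
i=6: i≥r, start 0; Z[6]=1 extend→box=[6,7)
i=7: i≥r, start 0; Z[7]=0
i=8: i≥r, start 0; Z[8]=0
i=9: i≥r, start 0; Z[9]=0
i=10: i≥r, start 0; Z[10]=0
i=11: i≥r, start 0; Z[11]=3 extend→box=[11,14)
i=12: min(r-i=2, Z[1]=0)=0; Z[12]=0
i=13: min(r-i=1, Z[2]=2)=1; Z[13]=1
i=14: i≥r, start 0; Z[14]=0
i=15: i≥r, start 0; Z[15]=0
i=16: i≥r, start 0; Z[16]=0
i=17: i≥r, start 0; Z[17]=3 extend→box=[17,20)
i=18: min(r-i=2, Z[1]=0)=0; Z[18]=0
i=19: min(r-i=1, Z[2]=2)=1; Z[19]=1

[20, 0, 2, 0, 0, 0, 1, 0, 0, 0, 0, 3, 0, 1, 0, 0, 0, 3, 0, 1]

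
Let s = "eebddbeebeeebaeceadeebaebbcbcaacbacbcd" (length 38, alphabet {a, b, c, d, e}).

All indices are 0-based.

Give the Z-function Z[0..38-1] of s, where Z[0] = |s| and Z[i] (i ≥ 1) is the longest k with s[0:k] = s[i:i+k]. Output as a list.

[38, 1, 0, 0, 0, 0, 3, 1, 0, 2, 3, 1, 0, 0, 1, 0, 1, 0, 0, 3, 1, 0, 0, 1, 0, 0, 0, 0, 0, 0, 0, 0, 0, 0, 0, 0, 0, 0]

Z[0]=38
i=1: outside box; Z[1]=1 extend→box=[1,2)
i=2: outside box; Z[2]=0
i=3: outside box; Z[3]=0
i=4: outside box; Z[4]=0
i=5: outside box; Z[5]=0
i=6: outside box; Z[6]=3 extend→box=[6,9)
i=7: min(r-i=2, Z[1]=1)=1; Z[7]=1
i=8: min(r-i=1, Z[2]=0)=0; Z[8]=0
i=9: outside box; Z[9]=2 extend→box=[9,11)
i=10: min(r-i=1, Z[1]=1)=1; Z[10]=3 extend→box=[10,13)
i=11: min(r-i=2, Z[1]=1)=1; Z[11]=1
i=12: min(r-i=1, Z[2]=0)=0; Z[12]=0
i=13: outside box; Z[13]=0
i=14: outside box; Z[14]=1 extend→box=[14,15)
i=15: outside box; Z[15]=0
i=16: outside box; Z[16]=1 extend→box=[16,17)
i=17: outside box; Z[17]=0
i=18: outside box; Z[18]=0
i=19: outside box; Z[19]=3 extend→box=[19,22)
i=20: min(r-i=2, Z[1]=1)=1; Z[20]=1
i=21: min(r-i=1, Z[2]=0)=0; Z[21]=0
i=22: outside box; Z[22]=0
i=23: outside box; Z[23]=1 extend→box=[23,24)
i=24: outside box; Z[24]=0
i=25: outside box; Z[25]=0
i=26: outside box; Z[26]=0
i=27: outside box; Z[27]=0
i=28: outside box; Z[28]=0
i=29: outside box; Z[29]=0
i=30: outside box; Z[30]=0
i=31: outside box; Z[31]=0
i=32: outside box; Z[32]=0
i=33: outside box; Z[33]=0
i=34: outside box; Z[34]=0
i=35: outside box; Z[35]=0
i=36: outside box; Z[36]=0
i=37: outside box; Z[37]=0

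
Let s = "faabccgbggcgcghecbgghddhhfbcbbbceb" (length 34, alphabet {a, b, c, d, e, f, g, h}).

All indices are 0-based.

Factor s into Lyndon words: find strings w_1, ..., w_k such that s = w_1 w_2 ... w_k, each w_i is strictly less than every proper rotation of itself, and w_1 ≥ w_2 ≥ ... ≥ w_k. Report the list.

emit factor 1: 'f' (i=0, period=1)
emit factor 2: 'aabccgbggcgcghecbgghddhhfbcbbbceb' (i=1, period=33)

["f", "aabccgbggcgcghecbgghddhhfbcbbbceb"]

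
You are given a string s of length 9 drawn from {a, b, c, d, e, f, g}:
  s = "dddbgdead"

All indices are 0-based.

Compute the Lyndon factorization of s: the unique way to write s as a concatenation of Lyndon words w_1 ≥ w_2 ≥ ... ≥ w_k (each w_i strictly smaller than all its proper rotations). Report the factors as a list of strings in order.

emit factor 1: 'd' (i=0, period=1)
emit factor 2: 'd' (i=1, period=1)
emit factor 3: 'd' (i=2, period=1)
emit factor 4: 'bgde' (i=3, period=4)
emit factor 5: 'ad' (i=7, period=2)

["d", "d", "d", "bgde", "ad"]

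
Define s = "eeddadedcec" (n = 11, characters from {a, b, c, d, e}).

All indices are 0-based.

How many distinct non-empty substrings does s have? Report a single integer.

58

rank→(start, suffix):
  0 → (4, 'adedcec')
  1 → (10, 'c')
  2 → (8, 'cec')
  3 → (3, 'dadedcec')
  4 → (7, 'dcec')
  5 → (2, 'ddadedcec')
  6 → (5, 'dedcec')
  7 → (9, 'ec')
  8 → (6, 'edcec')
  9 → (1, 'eddadedcec')
  10 → (0, 'eeddadedcec')

SA = [4, 10, 8, 3, 7, 2, 5, 9, 6, 1, 0]
rank  pair      lcp
   1  s[4:],s[10:]  0  ''
   2  s[10:],s[8:]  1  'c'
   3  s[8:],s[3:]  0  ''
   4  s[3:],s[7:]  1  'd'
   5  s[7:],s[2:]  1  'd'
   6  s[2:],s[5:]  1  'd'
   7  s[5:],s[9:]  0  ''
   8  s[9:],s[6:]  1  'e'
   9  s[6:],s[1:]  2  'ed'
  10  s[1:],s[0:]  1  'e'

n(n+1)/2 = 11·12/2 = 66
Σ LCP = 0 + 0 + 1 + 0 + 1 + 1 + 1 + 0 + 1 + 2 + 1 = 8
distinct = 66 − 8 = 58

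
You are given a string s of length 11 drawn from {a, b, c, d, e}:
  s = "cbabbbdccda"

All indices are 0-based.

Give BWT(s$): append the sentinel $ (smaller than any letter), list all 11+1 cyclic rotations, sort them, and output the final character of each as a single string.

adbcabb$dccb

rank  rotation      last
    0  $cbabbbdccda  a
    1  a$cbabbbdccd  d
    2  abbbdccda$cb  b
    3  babbbdccda$c  c
    4  bbbdccda$cba  a
    5  bbdccda$cbab  b
    6  bdccda$cbabb  b
    7  cbabbbdccda$  $
    8  ccda$cbabbbd  d
    9  cda$cbabbbdc  c
   10  da$cbabbbdcc  c
   11  dccda$cbabbb  b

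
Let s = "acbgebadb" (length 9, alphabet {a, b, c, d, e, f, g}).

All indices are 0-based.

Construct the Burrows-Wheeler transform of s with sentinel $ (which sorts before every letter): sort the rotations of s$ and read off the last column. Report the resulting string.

rank  rotation    last
    0  $acbgebadb  b
    1  acbgebadb$  $
    2  adb$acbgeb  b
    3  b$acbgebad  d
    4  badb$acbge  e
    5  bgebadb$ac  c
    6  cbgebadb$a  a
    7  db$acbgeba  a
    8  ebadb$acbg  g
    9  gebadb$acb  b

b$bdecaagb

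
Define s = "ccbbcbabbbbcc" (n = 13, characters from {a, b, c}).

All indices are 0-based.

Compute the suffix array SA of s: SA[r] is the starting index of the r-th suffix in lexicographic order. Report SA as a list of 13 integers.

[6, 5, 7, 8, 2, 9, 3, 10, 12, 4, 1, 11, 0]

rank | idx | suffix
   0 |   6 | abbbbcc
   1 |   5 | babbbbcc
   2 |   7 | bbbbcc
   3 |   8 | bbbcc
   4 |   2 | bbcbabbbbcc
   5 |   9 | bbcc
   6 |   3 | bcbabbbbcc
   7 |  10 | bcc
   8 |  12 | c
   9 |   4 | cbabbbbcc
  10 |   1 | cbbcbabbbbcc
  11 |  11 | cc
  12 |   0 | ccbbcbabbbbcc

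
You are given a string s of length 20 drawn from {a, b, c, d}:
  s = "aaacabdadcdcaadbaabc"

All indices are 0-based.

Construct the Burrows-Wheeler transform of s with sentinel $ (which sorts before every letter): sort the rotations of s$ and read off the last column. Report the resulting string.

rank  rotation               last
    0  $aaacabdadcdcaadbaabc  c
    1  aaacabdadcdcaadbaabc$  $
    2  aabc$aaacabdadcdcaadb  b
    3  aacabdadcdcaadbaabc$a  a
    4  aadbaabc$aaacabdadcdc  c
    5  abc$aaacabdadcdcaadba  a
    6  abdadcdcaadbaabc$aaac  c
    7  acabdadcdcaadbaabc$aa  a
    8  adbaabc$aaacabdadcdca  a
    9  adcdcaadbaabc$aaacabd  d
   10  baabc$aaacabdadcdcaad  d
   11  bc$aaacabdadcdcaadbaa  a
   12  bdadcdcaadbaabc$aaaca  a
   13  c$aaacabdadcdcaadbaab  b
   14  caadbaabc$aaacabdadcd  d
   15  cabdadcdcaadbaabc$aaa  a
   16  cdcaadbaabc$aaacabdad  d
   17  dadcdcaadbaabc$aaacab  b
   18  dbaabc$aaacabdadcdcaa  a
   19  dcaadbaabc$aaacabdadc  c
   20  dcdcaadbaabc$aaacabda  a

c$bacacaaddaabdadbaca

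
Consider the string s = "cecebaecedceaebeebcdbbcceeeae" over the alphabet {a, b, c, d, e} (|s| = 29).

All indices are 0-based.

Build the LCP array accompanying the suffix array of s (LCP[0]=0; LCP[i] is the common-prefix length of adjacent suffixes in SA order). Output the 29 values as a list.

[0, 2, 2, 0, 1, 1, 2, 1, 0, 1, 1, 2, 2, 2, 2, 0, 1, 0, 1, 3, 1, 2, 2, 1, 3, 1, 1, 2, 2]

rank→(start, suffix):
  0 → (27, 'ae')
  1 → (12, 'aebeebcdbbcceeeae')
  2 → (5, 'aecedceaebeebcdbbcceeeae')
  3 → (4, 'baecedceaebeebcdbbcceeeae')
  4 → (20, 'bbcceeeae')
  5 → (21, 'bcceeeae')
  6 → (17, 'bcdbbcceeeae')
  7 → (14, 'beebcdbbcceeeae')
  8 → (22, 'cceeeae')
  9 → (18, 'cdbbcceeeae')
  10 → (10, 'ceaebeebcdbbcceeeae')
  11 → (2, 'cebaecedceaebeebcdbbcceeeae')
  12 → (0, 'cecebaecedceaebeebcdbbcceeeae')
  13 → (7, 'cedceaebeebcdbbcceeeae')
  14 → (23, 'ceeeae')
  15 → (19, 'dbbcceeeae')
  16 → (9, 'dceaebeebcdbbcceeeae')
  17 → (28, 'e')
  18 → (26, 'eae')
  19 → (11, 'eaebeebcdbbcceeeae')
  20 → (3, 'ebaecedceaebeebcdbbcceeeae')
  21 → (16, 'ebcdbbcceeeae')
  22 → (13, 'ebeebcdbbcceeeae')
  23 → (1, 'ecebaecedceaebeebcdbbcceeeae')
  24 → (6, 'ecedceaebeebcdbbcceeeae')
  25 → (8, 'edceaebeebcdbbcceeeae')
  26 → (25, 'eeae')
  27 → (15, 'eebcdbbcceeeae')
  28 → (24, 'eeeae')

SA = [27, 12, 5, 4, 20, 21, 17, 14, 22, 18, 10, 2, 0, 7, 23, 19, 9, 28, 26, 11, 3, 16, 13, 1, 6, 8, 25, 15, 24]
rank  pair      lcp
   1  s[27:],s[12:]  2  'ae'
   2  s[12:],s[5:]  2  'ae'
   3  s[5:],s[4:]  0  ''
   4  s[4:],s[20:]  1  'b'
   5  s[20:],s[21:]  1  'b'
   6  s[21:],s[17:]  2  'bc'
   7  s[17:],s[14:]  1  'b'
   8  s[14:],s[22:]  0  ''
   9  s[22:],s[18:]  1  'c'
  10  s[18:],s[10:]  1  'c'
  11  s[10:],s[2:]  2  'ce'
  12  s[2:],s[0:]  2  'ce'
  13  s[0:],s[7:]  2  'ce'
  14  s[7:],s[23:]  2  'ce'
  15  s[23:],s[19:]  0  ''
  16  s[19:],s[9:]  1  'd'
  17  s[9:],s[28:]  0  ''
  18  s[28:],s[26:]  1  'e'
  19  s[26:],s[11:]  3  'eae'
  20  s[11:],s[3:]  1  'e'
  21  s[3:],s[16:]  2  'eb'
  22  s[16:],s[13:]  2  'eb'
  23  s[13:],s[1:]  1  'e'
  24  s[1:],s[6:]  3  'ece'
  25  s[6:],s[8:]  1  'e'
  26  s[8:],s[25:]  1  'e'
  27  s[25:],s[15:]  2  'ee'
  28  s[15:],s[24:]  2  'ee'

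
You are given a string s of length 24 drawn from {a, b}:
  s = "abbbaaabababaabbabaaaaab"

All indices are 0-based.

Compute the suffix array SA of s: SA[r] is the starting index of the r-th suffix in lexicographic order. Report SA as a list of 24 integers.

[18, 19, 20, 4, 21, 5, 12, 22, 16, 10, 8, 6, 13, 0, 23, 17, 3, 11, 15, 9, 7, 2, 14, 1]

rank→(start, suffix):
  0 → (18, 'aaaaab')
  1 → (19, 'aaaab')
  2 → (20, 'aaab')
  3 → (4, 'aaabababaabbabaaaaab')
  4 → (21, 'aab')
  5 → (5, 'aabababaabbabaaaaab')
  6 → (12, 'aabbabaaaaab')
  7 → (22, 'ab')
  8 → (16, 'abaaaaab')
  9 → (10, 'abaabbabaaaaab')
  10 → (8, 'ababaabbabaaaaab')
  11 → (6, 'abababaabbabaaaaab')
  12 → (13, 'abbabaaaaab')
  13 → (0, 'abbbaaabababaabbabaaaaab')
  14 → (23, 'b')
  15 → (17, 'baaaaab')
  16 → (3, 'baaabababaabbabaaaaab')
  17 → (11, 'baabbabaaaaab')
  18 → (15, 'babaaaaab')
  19 → (9, 'babaabbabaaaaab')
  20 → (7, 'bababaabbabaaaaab')
  21 → (2, 'bbaaabababaabbabaaaaab')
  22 → (14, 'bbabaaaaab')
  23 → (1, 'bbbaaabababaabbabaaaaab')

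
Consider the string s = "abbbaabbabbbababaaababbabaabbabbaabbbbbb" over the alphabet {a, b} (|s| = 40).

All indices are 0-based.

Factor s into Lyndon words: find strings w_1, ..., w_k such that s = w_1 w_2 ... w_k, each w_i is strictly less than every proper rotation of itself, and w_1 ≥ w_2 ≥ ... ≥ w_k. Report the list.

emit factor 1: 'abbb' (i=0, period=4)
emit factor 2: 'aabbabbbabab' (i=4, period=12)
emit factor 3: 'aaababbabaabbabbaabbbbbb' (i=16, period=24)

["abbb", "aabbabbbabab", "aaababbabaabbabbaabbbbbb"]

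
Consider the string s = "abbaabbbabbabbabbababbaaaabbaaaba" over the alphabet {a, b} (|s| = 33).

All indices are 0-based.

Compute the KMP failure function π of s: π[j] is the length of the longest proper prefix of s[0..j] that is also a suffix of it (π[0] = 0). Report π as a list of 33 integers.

π[0] = 0
j=1 s[j]='b': π[1]=0 (border '')
j=2 s[j]='b': π[2]=0 (border '')
j=3 s[j]='a': π[3]=1 (border 'a')
j=4 s[j]='a': k: 1→0; π[4]=1 (border 'a')
j=5 s[j]='b': π[5]=2 (border 'ab')
j=6 s[j]='b': π[6]=3 (border 'abb')
j=7 s[j]='b': k: 3→0; π[7]=0 (border '')
j=8 s[j]='a': π[8]=1 (border 'a')
j=9 s[j]='b': π[9]=2 (border 'ab')
j=10 s[j]='b': π[10]=3 (border 'abb')
j=11 s[j]='a': π[11]=4 (border 'abba')
j=12 s[j]='b': k: 4→1; π[12]=2 (border 'ab')
j=13 s[j]='b': π[13]=3 (border 'abb')
j=14 s[j]='a': π[14]=4 (border 'abba')
j=15 s[j]='b': k: 4→1; π[15]=2 (border 'ab')
j=16 s[j]='b': π[16]=3 (border 'abb')
j=17 s[j]='a': π[17]=4 (border 'abba')
j=18 s[j]='b': k: 4→1; π[18]=2 (border 'ab')
j=19 s[j]='a': k: 2→0; π[19]=1 (border 'a')
j=20 s[j]='b': π[20]=2 (border 'ab')
j=21 s[j]='b': π[21]=3 (border 'abb')
j=22 s[j]='a': π[22]=4 (border 'abba')
j=23 s[j]='a': π[23]=5 (border 'abbaa')
j=24 s[j]='a': k: 5→1→0; π[24]=1 (border 'a')
j=25 s[j]='a': k: 1→0; π[25]=1 (border 'a')
j=26 s[j]='b': π[26]=2 (border 'ab')
j=27 s[j]='b': π[27]=3 (border 'abb')
j=28 s[j]='a': π[28]=4 (border 'abba')
j=29 s[j]='a': π[29]=5 (border 'abbaa')
j=30 s[j]='a': k: 5→1→0; π[30]=1 (border 'a')
j=31 s[j]='b': π[31]=2 (border 'ab')
j=32 s[j]='a': k: 2→0; π[32]=1 (border 'a')

[0, 0, 0, 1, 1, 2, 3, 0, 1, 2, 3, 4, 2, 3, 4, 2, 3, 4, 2, 1, 2, 3, 4, 5, 1, 1, 2, 3, 4, 5, 1, 2, 1]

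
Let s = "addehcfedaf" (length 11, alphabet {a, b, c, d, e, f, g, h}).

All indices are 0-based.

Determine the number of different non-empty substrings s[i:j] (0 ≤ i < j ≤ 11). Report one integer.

61

rank | idx | suffix
   0 |   0 | addehcfedaf
   1 |   9 | af
   2 |   5 | cfedaf
   3 |   8 | daf
   4 |   1 | ddehcfedaf
   5 |   2 | dehcfedaf
   6 |   7 | edaf
   7 |   3 | ehcfedaf
   8 |  10 | f
   9 |   6 | fedaf
  10 |   4 | hcfedaf

SA = [0, 9, 5, 8, 1, 2, 7, 3, 10, 6, 4]
i: (SA[i-1],SA[i]) lcp shared
  1: (0,9) 1 'a'
  2: (9,5) 0 ''
  3: (5,8) 0 ''
  4: (8,1) 1 'd'
  5: (1,2) 1 'd'
  6: (2,7) 0 ''
  7: (7,3) 1 'e'
  8: (3,10) 0 ''
  9: (10,6) 1 'f'
  10: (6,4) 0 ''

n(n+1)/2 = 11·12/2 = 66
Σ LCP = 0 + 1 + 0 + 0 + 1 + 1 + 0 + 1 + 0 + 1 + 0 = 5
distinct = 66 − 5 = 61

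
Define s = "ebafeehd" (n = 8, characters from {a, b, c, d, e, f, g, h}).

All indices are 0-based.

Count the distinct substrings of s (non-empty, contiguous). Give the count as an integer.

rank | idx | suffix
   0 |   2 | afeehd
   1 |   1 | bafeehd
   2 |   7 | d
   3 |   0 | ebafeehd
   4 |   4 | eehd
   5 |   5 | ehd
   6 |   3 | feehd
   7 |   6 | hd

SA = [2, 1, 7, 0, 4, 5, 3, 6]
i: (SA[i-1],SA[i]) lcp shared
  1: (2,1) 0 ''
  2: (1,7) 0 ''
  3: (7,0) 0 ''
  4: (0,4) 1 'e'
  5: (4,5) 1 'e'
  6: (5,3) 0 ''
  7: (3,6) 0 ''

n(n+1)/2 = 8·9/2 = 36
Σ LCP = 0 + 0 + 0 + 0 + 1 + 1 + 0 + 0 = 2
distinct = 36 − 2 = 34

34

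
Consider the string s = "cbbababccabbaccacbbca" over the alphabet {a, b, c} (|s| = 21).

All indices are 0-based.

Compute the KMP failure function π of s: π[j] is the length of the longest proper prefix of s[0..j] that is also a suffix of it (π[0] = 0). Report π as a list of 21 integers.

π[0] = 0
j=1 s[j]='b': π[1]=0 (border '')
j=2 s[j]='b': π[2]=0 (border '')
j=3 s[j]='a': π[3]=0 (border '')
j=4 s[j]='b': π[4]=0 (border '')
j=5 s[j]='a': π[5]=0 (border '')
j=6 s[j]='b': π[6]=0 (border '')
j=7 s[j]='c': π[7]=1 (border 'c')
j=8 s[j]='c': k: 1→0; π[8]=1 (border 'c')
j=9 s[j]='a': k: 1→0; π[9]=0 (border '')
j=10 s[j]='b': π[10]=0 (border '')
j=11 s[j]='b': π[11]=0 (border '')
j=12 s[j]='a': π[12]=0 (border '')
j=13 s[j]='c': π[13]=1 (border 'c')
j=14 s[j]='c': k: 1→0; π[14]=1 (border 'c')
j=15 s[j]='a': k: 1→0; π[15]=0 (border '')
j=16 s[j]='c': π[16]=1 (border 'c')
j=17 s[j]='b': π[17]=2 (border 'cb')
j=18 s[j]='b': π[18]=3 (border 'cbb')
j=19 s[j]='c': k: 3→0; π[19]=1 (border 'c')
j=20 s[j]='a': k: 1→0; π[20]=0 (border '')

[0, 0, 0, 0, 0, 0, 0, 1, 1, 0, 0, 0, 0, 1, 1, 0, 1, 2, 3, 1, 0]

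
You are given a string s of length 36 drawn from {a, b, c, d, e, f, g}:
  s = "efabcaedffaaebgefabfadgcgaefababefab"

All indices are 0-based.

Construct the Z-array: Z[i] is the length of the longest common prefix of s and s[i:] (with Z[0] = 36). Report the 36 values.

Z[0]=36
i=1: i≥r, start 0; Z[1]=0
i=2: i≥r, start 0; Z[2]=0
i=3: i≥r, start 0; Z[3]=0
i=4: i≥r, start 0; Z[4]=0
i=5: i≥r, start 0; Z[5]=0
i=6: i≥r, start 0; Z[6]=1 extend→box=[6,7)
i=7: i≥r, start 0; Z[7]=0
i=8: i≥r, start 0; Z[8]=0
i=9: i≥r, start 0; Z[9]=0
i=10: i≥r, start 0; Z[10]=0
i=11: i≥r, start 0; Z[11]=0
i=12: i≥r, start 0; Z[12]=1 extend→box=[12,13)
i=13: i≥r, start 0; Z[13]=0
i=14: i≥r, start 0; Z[14]=0
i=15: i≥r, start 0; Z[15]=4 extend→box=[15,19)
i=16: min(r-i=3, Z[1]=0)=0; Z[16]=0
i=17: min(r-i=2, Z[2]=0)=0; Z[17]=0
i=18: min(r-i=1, Z[3]=0)=0; Z[18]=0
i=19: i≥r, start 0; Z[19]=0
i=20: i≥r, start 0; Z[20]=0
i=21: i≥r, start 0; Z[21]=0
i=22: i≥r, start 0; Z[22]=0
i=23: i≥r, start 0; Z[23]=0
i=24: i≥r, start 0; Z[24]=0
i=25: i≥r, start 0; Z[25]=0
i=26: i≥r, start 0; Z[26]=4 extend→box=[26,30)
i=27: min(r-i=3, Z[1]=0)=0; Z[27]=0
i=28: min(r-i=2, Z[2]=0)=0; Z[28]=0
i=29: min(r-i=1, Z[3]=0)=0; Z[29]=0
i=30: i≥r, start 0; Z[30]=0
i=31: i≥r, start 0; Z[31]=0
i=32: i≥r, start 0; Z[32]=4 extend→box=[32,36)
i=33: min(r-i=3, Z[1]=0)=0; Z[33]=0
i=34: min(r-i=2, Z[2]=0)=0; Z[34]=0
i=35: min(r-i=1, Z[3]=0)=0; Z[35]=0

[36, 0, 0, 0, 0, 0, 1, 0, 0, 0, 0, 0, 1, 0, 0, 4, 0, 0, 0, 0, 0, 0, 0, 0, 0, 0, 4, 0, 0, 0, 0, 0, 4, 0, 0, 0]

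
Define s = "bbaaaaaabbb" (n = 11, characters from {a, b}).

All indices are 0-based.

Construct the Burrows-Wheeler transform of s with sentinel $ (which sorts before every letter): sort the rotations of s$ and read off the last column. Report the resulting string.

rank  rotation      last
    0  $bbaaaaaabbb  b
    1  aaaaaabbb$bb  b
    2  aaaaabbb$bba  a
    3  aaaabbb$bbaa  a
    4  aaabbb$bbaaa  a
    5  aabbb$bbaaaa  a
    6  abbb$bbaaaaa  a
    7  b$bbaaaaaabb  b
    8  baaaaaabbb$b  b
    9  bb$bbaaaaaab  b
   10  bbaaaaaabbb$  $
   11  bbb$bbaaaaaa  a

bbaaaaabbb$a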